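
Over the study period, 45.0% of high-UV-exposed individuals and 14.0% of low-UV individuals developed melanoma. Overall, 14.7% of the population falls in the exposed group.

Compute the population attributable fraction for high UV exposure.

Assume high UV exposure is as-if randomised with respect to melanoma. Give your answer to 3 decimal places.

p₁ = 0.45, p₀ = 0.14.
Overall risk P(Y=1) = π·p₁ + (1−π)·p₀ = 0.147×0.45 + 0.853×0.14 = 0.18557.
Under exogeneity, PAF = [P(Y=1) − p₀] / P(Y=1).
PAF = (0.18557 − 0.14) / 0.18557 ≈ 0.2456

PAF ≈ 0.246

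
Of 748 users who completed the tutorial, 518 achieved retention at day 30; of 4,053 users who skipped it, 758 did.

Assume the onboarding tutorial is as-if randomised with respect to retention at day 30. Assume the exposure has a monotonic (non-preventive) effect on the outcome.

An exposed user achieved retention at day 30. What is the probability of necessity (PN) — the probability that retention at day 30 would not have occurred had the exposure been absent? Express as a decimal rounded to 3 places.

p₁ = P(outcome | exposed) = 518/748 = 0.69251
p₀ = P(outcome | unexposed) = 758/4053 = 0.18702
Under exogeneity and monotonicity, PN = (p₁ − p₀) / p₁.
PN = (0.69251 − 0.18702) / 0.69251 = 0.50549 / 0.69251 ≈ 0.7299

PN ≈ 0.730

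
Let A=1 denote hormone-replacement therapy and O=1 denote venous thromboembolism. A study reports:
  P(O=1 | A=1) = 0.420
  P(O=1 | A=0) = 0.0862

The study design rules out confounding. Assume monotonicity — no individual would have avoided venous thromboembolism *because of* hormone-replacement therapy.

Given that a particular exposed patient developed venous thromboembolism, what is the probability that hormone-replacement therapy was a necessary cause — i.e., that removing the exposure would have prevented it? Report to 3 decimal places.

Let p₁ = 0.42, p₀ = 0.0862.
Under exogeneity and monotonicity, PN = (p₁ − p₀) / p₁.
PN = (0.42 − 0.0862) / 0.42 = 0.3338 / 0.42 ≈ 0.7948

PN ≈ 0.795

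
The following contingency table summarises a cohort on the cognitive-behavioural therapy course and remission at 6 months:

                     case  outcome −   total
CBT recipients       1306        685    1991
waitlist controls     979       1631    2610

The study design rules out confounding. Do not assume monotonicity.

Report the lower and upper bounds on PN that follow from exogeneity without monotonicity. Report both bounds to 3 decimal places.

0.428 ≤ PN ≤ 0.953

p₁ = P(outcome | exposed) = 1306/1991 = 0.65595
p₀ = P(outcome | unexposed) = 979/2610 = 0.3751
Under exogeneity alone the bounds on PN are max{0,(p₁−p₀)/p₁} ≤ PN ≤ min{1,(1−p₀)/p₁}.
  lower = (p₁ − p₀)/p₁ = 0.28086 / 0.65595 ≈ 0.4282
  upper = min{1, (1 − p₀)/p₁} = 0.6249 / 0.65595 ≈ 0.9527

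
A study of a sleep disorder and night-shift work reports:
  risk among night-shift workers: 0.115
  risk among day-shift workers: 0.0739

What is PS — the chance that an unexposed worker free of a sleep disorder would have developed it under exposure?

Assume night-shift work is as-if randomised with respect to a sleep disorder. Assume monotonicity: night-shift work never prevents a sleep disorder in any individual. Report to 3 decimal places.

Let p₁ = 0.115, p₀ = 0.0739.
Under exogeneity and monotonicity, PS = (p₁ − p₀) / (1 − p₀).
PS = (0.115 − 0.0739) / (1 − 0.0739) = 0.0411 / 0.9261 ≈ 0.0444

PS ≈ 0.044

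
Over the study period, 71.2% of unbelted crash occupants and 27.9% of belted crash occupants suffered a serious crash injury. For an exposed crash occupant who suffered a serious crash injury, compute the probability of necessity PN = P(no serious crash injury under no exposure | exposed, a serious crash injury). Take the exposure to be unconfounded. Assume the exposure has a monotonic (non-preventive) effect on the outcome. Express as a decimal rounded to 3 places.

PN ≈ 0.608

p₁ = 0.712, p₀ = 0.279.
Under exogeneity and monotonicity, PN = (p₁ − p₀) / p₁.
PN = (0.712 − 0.279) / 0.712 = 0.433 / 0.712 ≈ 0.6081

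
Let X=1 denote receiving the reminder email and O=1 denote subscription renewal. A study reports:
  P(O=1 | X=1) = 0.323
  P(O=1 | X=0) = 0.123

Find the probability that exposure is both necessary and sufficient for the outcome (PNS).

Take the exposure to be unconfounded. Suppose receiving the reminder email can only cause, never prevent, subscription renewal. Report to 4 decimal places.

PNS ≈ 0.2000

Let p₁ = 0.323, p₀ = 0.123.
Under exogeneity and monotonicity, PNS = p₁ − p₀.
PNS = 0.323 − 0.123 = 0.2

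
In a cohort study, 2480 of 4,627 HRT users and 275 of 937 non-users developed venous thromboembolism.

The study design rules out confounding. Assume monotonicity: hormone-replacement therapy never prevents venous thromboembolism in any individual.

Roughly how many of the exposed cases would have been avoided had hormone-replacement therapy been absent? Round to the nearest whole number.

about 1122 cases

p₁ = P(outcome | exposed) = 2480/4627 = 0.53598
p₀ = P(outcome | unexposed) = 275/937 = 0.29349
PN = (p₁ − p₀)/p₁ = (0.53598 − 0.29349) / 0.53598 ≈ 0.45243.
Attributable cases ≈ PN × (exposed cases) = 0.45243 × 2480 ≈ 1122.02.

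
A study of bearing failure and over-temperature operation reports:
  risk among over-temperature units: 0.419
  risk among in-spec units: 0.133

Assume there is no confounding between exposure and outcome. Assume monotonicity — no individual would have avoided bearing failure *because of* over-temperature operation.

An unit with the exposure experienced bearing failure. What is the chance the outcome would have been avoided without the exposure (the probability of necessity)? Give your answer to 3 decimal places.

PN ≈ 0.683

Let p₁ = 0.419, p₀ = 0.133.
Under exogeneity and monotonicity, PN = (p₁ − p₀) / p₁.
PN = (0.419 − 0.133) / 0.419 = 0.286 / 0.419 ≈ 0.6826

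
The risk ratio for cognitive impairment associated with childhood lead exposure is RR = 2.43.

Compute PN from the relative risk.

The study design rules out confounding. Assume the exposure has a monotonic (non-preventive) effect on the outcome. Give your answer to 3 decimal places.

PN ≈ 0.588

Under exogeneity and monotonicity, PN = (RR − 1) / RR = 1 − 1/RR.
PN = (2.43 − 1) / 2.43 = 1.43 / 2.43 ≈ 0.5885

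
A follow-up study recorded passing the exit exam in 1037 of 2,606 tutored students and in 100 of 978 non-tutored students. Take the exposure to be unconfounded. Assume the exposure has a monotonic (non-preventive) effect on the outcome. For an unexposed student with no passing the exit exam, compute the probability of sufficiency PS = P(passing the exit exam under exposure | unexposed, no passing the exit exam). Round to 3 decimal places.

PS ≈ 0.329

p₁ = P(outcome | exposed) = 1037/2606 = 0.39793
p₀ = P(outcome | unexposed) = 100/978 = 0.10225
Under exogeneity and monotonicity, PS = (p₁ − p₀) / (1 − p₀).
PS = (0.39793 − 0.10225) / (1 − 0.10225) = 0.29568 / 0.89775 ≈ 0.3294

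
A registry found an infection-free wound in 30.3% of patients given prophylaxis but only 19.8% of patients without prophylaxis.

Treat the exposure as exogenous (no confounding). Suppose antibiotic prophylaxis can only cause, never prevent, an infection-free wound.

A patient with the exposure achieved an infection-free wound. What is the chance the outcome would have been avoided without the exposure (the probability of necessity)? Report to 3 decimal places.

PN ≈ 0.347

p₁ = 0.303, p₀ = 0.198.
Under exogeneity and monotonicity, PN = (p₁ − p₀) / p₁.
PN = (0.303 − 0.198) / 0.303 = 0.105 / 0.303 ≈ 0.3465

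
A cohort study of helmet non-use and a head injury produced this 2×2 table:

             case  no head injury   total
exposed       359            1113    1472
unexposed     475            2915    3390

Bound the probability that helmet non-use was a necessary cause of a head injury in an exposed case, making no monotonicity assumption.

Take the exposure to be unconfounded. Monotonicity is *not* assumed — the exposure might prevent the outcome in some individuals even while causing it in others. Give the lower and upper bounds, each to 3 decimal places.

p₁ = P(outcome | exposed) = 359/1472 = 0.24389
p₀ = P(outcome | unexposed) = 475/3390 = 0.14012
Under exogeneity alone the bounds on PN are max{0,(p₁−p₀)/p₁} ≤ PN ≤ min{1,(1−p₀)/p₁}.
  lower = (p₁ − p₀)/p₁ = 0.10377 / 0.24389 ≈ 0.4255
  upper = min{1, (1 − p₀)/p₁} = 0.85988 / 0.24389 ≈ 3.5258 → capped at 1

0.425 ≤ PN ≤ 1.000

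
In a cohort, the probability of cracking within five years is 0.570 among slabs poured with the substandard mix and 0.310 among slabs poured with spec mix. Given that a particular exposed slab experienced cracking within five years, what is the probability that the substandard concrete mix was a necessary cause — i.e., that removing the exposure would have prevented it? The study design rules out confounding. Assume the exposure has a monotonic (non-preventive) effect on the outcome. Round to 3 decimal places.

Let p₁ = 0.57, p₀ = 0.31.
Under exogeneity and monotonicity, PN = (p₁ − p₀) / p₁.
PN = (0.57 − 0.31) / 0.57 = 0.26 / 0.57 ≈ 0.4561

PN ≈ 0.456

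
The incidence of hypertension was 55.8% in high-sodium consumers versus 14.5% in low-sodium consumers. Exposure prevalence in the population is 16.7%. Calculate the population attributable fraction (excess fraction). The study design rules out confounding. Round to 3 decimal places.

p₁ = 0.558, p₀ = 0.145.
Overall risk P(Y=1) = π·p₁ + (1−π)·p₀ = 0.167×0.558 + 0.833×0.145 = 0.21397.
Under exogeneity, PAF = [P(Y=1) − p₀] / P(Y=1).
PAF = (0.21397 − 0.145) / 0.21397 ≈ 0.3223

PAF ≈ 0.322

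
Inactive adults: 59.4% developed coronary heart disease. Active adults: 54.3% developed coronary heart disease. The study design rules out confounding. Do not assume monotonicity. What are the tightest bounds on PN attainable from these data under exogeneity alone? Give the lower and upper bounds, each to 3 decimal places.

0.086 ≤ PN ≤ 0.769

p₁ = 0.594, p₀ = 0.543.
Under exogeneity alone the bounds on PN are max{0,(p₁−p₀)/p₁} ≤ PN ≤ min{1,(1−p₀)/p₁}.
  lower = (p₁ − p₀)/p₁ = 0.051 / 0.594 ≈ 0.0859
  upper = min{1, (1 − p₀)/p₁} = 0.457 / 0.594 ≈ 0.7694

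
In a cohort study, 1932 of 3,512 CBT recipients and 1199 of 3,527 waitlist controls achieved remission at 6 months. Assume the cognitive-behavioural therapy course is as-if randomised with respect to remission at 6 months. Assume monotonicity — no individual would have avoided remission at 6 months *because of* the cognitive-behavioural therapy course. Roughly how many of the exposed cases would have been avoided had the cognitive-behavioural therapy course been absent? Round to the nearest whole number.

p₁ = P(outcome | exposed) = 1932/3512 = 0.55011
p₀ = P(outcome | unexposed) = 1199/3527 = 0.33995
PN = (p₁ − p₀)/p₁ = (0.55011 − 0.33995) / 0.55011 ≈ 0.38204.
Attributable cases ≈ PN × (exposed cases) = 0.38204 × 1932 ≈ 738.10.

about 738 cases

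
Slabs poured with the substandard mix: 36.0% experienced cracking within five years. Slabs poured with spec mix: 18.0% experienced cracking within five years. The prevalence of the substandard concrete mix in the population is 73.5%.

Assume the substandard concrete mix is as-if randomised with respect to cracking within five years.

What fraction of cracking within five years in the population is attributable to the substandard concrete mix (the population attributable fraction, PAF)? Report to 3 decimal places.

PAF ≈ 0.424

p₁ = 0.36, p₀ = 0.18.
Overall risk P(Y=1) = π·p₁ + (1−π)·p₀ = 0.735×0.36 + 0.265×0.18 = 0.3123.
Under exogeneity, PAF = [P(Y=1) − p₀] / P(Y=1).
PAF = (0.3123 − 0.18) / 0.3123 ≈ 0.4236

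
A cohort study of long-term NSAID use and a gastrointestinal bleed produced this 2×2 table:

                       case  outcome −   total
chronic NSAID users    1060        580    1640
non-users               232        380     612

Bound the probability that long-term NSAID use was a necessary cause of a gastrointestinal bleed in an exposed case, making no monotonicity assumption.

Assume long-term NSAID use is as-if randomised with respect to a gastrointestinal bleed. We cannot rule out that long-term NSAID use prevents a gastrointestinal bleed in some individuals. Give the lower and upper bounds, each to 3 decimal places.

0.413 ≤ PN ≤ 0.961

p₁ = P(outcome | exposed) = 1060/1640 = 0.64634
p₀ = P(outcome | unexposed) = 232/612 = 0.37908
Under exogeneity alone the bounds on PN are max{0,(p₁−p₀)/p₁} ≤ PN ≤ min{1,(1−p₀)/p₁}.
  lower = (p₁ − p₀)/p₁ = 0.26726 / 0.64634 ≈ 0.4135
  upper = min{1, (1 − p₀)/p₁} = 0.62092 / 0.64634 ≈ 0.9607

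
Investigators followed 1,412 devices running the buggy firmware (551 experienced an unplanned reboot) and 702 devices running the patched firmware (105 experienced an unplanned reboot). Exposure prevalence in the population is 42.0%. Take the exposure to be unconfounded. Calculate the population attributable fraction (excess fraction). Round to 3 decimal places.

PAF ≈ 0.403

p₁ = P(outcome | exposed) = 551/1412 = 0.39023
p₀ = P(outcome | unexposed) = 105/702 = 0.14957
Overall risk P(Y=1) = π·p₁ + (1−π)·p₀ = 0.42×0.39023 + 0.58×0.14957 = 0.25065.
Under exogeneity, PAF = [P(Y=1) − p₀] / P(Y=1).
PAF = (0.25065 − 0.14957) / 0.25065 ≈ 0.4033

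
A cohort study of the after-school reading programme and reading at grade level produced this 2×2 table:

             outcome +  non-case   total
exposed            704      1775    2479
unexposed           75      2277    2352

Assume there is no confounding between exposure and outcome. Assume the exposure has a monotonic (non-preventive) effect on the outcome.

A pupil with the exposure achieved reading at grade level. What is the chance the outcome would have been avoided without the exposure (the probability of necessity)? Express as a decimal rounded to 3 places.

p₁ = P(outcome | exposed) = 704/2479 = 0.28399
p₀ = P(outcome | unexposed) = 75/2352 = 0.031888
Under exogeneity and monotonicity, PN = (p₁ − p₀)/p₁.
PN = (0.28399 − 0.031888) / 0.28399 ≈ 0.8877

PN ≈ 0.888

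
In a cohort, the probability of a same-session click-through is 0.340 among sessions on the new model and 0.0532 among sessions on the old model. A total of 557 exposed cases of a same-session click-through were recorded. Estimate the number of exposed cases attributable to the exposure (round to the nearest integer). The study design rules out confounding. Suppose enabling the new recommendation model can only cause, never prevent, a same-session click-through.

about 470 cases

Let p₁ = 0.34, p₀ = 0.0532.
PN = (p₁ − p₀)/p₁ = (0.34 − 0.0532) / 0.34 ≈ 0.84353.
Attributable cases ≈ PN × (exposed cases) = 0.84353 × 557 ≈ 469.85.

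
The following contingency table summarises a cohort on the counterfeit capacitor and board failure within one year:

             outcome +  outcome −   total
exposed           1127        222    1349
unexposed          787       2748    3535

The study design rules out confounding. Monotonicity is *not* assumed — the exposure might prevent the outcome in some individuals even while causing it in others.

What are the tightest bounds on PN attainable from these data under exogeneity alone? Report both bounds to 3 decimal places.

p₁ = P(outcome | exposed) = 1127/1349 = 0.83543
p₀ = P(outcome | unexposed) = 787/3535 = 0.22263
Under exogeneity alone the bounds on PN are max{0,(p₁−p₀)/p₁} ≤ PN ≤ min{1,(1−p₀)/p₁}.
  lower = (p₁ − p₀)/p₁ = 0.6128 / 0.83543 ≈ 0.7335
  upper = min{1, (1 − p₀)/p₁} = 0.77737 / 0.83543 ≈ 0.9305

0.734 ≤ PN ≤ 0.930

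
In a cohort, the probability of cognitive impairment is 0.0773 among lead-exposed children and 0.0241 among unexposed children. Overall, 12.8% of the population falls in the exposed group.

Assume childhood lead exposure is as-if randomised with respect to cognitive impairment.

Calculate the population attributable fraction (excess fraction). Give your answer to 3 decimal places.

PAF ≈ 0.220

Let p₁ = 0.0773, p₀ = 0.0241.
Overall risk P(Y=1) = π·p₁ + (1−π)·p₀ = 0.128×0.0773 + 0.872×0.0241 = 0.03091.
Under exogeneity, PAF = [P(Y=1) − p₀] / P(Y=1).
PAF = (0.03091 − 0.0241) / 0.03091 ≈ 0.2203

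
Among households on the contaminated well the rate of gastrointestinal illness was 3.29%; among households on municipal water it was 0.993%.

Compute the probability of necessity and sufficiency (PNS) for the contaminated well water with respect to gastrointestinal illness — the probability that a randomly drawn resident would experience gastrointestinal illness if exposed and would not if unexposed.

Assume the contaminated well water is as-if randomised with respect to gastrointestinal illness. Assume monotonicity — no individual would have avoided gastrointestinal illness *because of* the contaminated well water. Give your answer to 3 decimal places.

p₁ = 0.0329, p₀ = 0.00993.
Under exogeneity and monotonicity, PNS = p₁ − p₀.
PNS = 0.0329 − 0.00993 = 0.02297

PNS ≈ 0.023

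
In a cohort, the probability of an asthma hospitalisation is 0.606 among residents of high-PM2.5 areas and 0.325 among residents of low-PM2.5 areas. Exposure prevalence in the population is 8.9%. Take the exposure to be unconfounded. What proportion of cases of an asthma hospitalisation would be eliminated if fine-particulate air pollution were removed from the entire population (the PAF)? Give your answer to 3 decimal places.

PAF ≈ 0.071

Let p₁ = 0.606, p₀ = 0.325.
Overall risk P(Y=1) = π·p₁ + (1−π)·p₀ = 0.089×0.606 + 0.911×0.325 = 0.35001.
Under exogeneity, PAF = [P(Y=1) − p₀] / P(Y=1).
PAF = (0.35001 − 0.325) / 0.35001 ≈ 0.0715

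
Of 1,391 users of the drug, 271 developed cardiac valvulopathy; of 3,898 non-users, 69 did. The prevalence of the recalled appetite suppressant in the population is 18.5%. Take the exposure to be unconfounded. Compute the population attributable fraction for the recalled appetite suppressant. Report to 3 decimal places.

p₁ = P(outcome | exposed) = 271/1391 = 0.19482
p₀ = P(outcome | unexposed) = 69/3898 = 0.017701
Overall risk P(Y=1) = π·p₁ + (1−π)·p₀ = 0.185×0.19482 + 0.815×0.017701 = 0.050469.
Under exogeneity, PAF = [P(Y=1) − p₀] / P(Y=1).
PAF = (0.050469 − 0.017701) / 0.050469 ≈ 0.6493

PAF ≈ 0.649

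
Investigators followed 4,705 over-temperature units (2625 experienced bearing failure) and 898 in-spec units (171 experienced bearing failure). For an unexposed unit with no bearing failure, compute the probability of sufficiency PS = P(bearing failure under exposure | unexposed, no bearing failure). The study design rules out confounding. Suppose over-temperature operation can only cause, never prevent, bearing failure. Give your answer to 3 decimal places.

p₁ = P(outcome | exposed) = 2625/4705 = 0.55792
p₀ = P(outcome | unexposed) = 171/898 = 0.19042
Under exogeneity and monotonicity, PS = (p₁ − p₀) / (1 − p₀).
PS = (0.55792 − 0.19042) / (1 − 0.19042) = 0.36749 / 0.80958 ≈ 0.4539

PS ≈ 0.454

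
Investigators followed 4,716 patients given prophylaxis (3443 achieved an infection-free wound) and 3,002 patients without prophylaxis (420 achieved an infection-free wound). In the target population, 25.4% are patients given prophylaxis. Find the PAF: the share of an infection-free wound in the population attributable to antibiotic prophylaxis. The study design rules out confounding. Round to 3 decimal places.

PAF ≈ 0.517

p₁ = P(outcome | exposed) = 3443/4716 = 0.73007
p₀ = P(outcome | unexposed) = 420/3002 = 0.13991
Overall risk P(Y=1) = π·p₁ + (1−π)·p₀ = 0.254×0.73007 + 0.746×0.13991 = 0.28981.
Under exogeneity, PAF = [P(Y=1) − p₀] / P(Y=1).
PAF = (0.28981 − 0.13991) / 0.28981 ≈ 0.5172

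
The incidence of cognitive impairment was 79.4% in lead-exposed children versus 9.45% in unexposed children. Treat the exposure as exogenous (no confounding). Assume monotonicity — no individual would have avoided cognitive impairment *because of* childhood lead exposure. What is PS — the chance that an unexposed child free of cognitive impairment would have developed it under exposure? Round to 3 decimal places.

p₁ = 0.794, p₀ = 0.0945.
Under exogeneity and monotonicity, PS = (p₁ − p₀) / (1 − p₀).
PS = (0.794 − 0.0945) / (1 − 0.0945) = 0.6995 / 0.9055 ≈ 0.7725

PS ≈ 0.773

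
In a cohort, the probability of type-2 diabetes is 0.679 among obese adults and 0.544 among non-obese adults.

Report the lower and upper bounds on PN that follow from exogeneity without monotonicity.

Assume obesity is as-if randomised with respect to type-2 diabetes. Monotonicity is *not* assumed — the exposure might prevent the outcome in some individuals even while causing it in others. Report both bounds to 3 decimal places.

Let p₁ = 0.679, p₀ = 0.544.
Under exogeneity alone the bounds on PN are max{0,(p₁−p₀)/p₁} ≤ PN ≤ min{1,(1−p₀)/p₁}.
  lower = (p₁ − p₀)/p₁ = 0.135 / 0.679 ≈ 0.1988
  upper = min{1, (1 − p₀)/p₁} = 0.456 / 0.679 ≈ 0.6716

0.199 ≤ PN ≤ 0.672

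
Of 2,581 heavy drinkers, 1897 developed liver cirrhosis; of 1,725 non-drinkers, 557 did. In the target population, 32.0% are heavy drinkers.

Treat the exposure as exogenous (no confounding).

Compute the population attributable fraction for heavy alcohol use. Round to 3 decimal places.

PAF ≈ 0.290

p₁ = P(outcome | exposed) = 1897/2581 = 0.73499
p₀ = P(outcome | unexposed) = 557/1725 = 0.3229
Overall risk P(Y=1) = π·p₁ + (1−π)·p₀ = 0.32×0.73499 + 0.68×0.3229 = 0.45477.
Under exogeneity, PAF = [P(Y=1) − p₀] / P(Y=1).
PAF = (0.45477 − 0.3229) / 0.45477 ≈ 0.2900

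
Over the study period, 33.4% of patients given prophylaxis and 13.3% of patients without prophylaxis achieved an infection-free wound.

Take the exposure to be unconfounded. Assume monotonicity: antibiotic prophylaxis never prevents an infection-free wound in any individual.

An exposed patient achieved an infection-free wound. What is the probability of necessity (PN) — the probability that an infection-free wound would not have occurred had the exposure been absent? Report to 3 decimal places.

p₁ = 0.334, p₀ = 0.133.
Under exogeneity and monotonicity, PN = (p₁ − p₀) / p₁.
PN = (0.334 − 0.133) / 0.334 = 0.201 / 0.334 ≈ 0.6018

PN ≈ 0.602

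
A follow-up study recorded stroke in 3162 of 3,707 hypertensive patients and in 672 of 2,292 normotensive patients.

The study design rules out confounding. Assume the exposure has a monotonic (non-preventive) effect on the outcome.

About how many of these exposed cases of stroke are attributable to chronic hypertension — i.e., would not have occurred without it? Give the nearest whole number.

about 2075 cases

p₁ = P(outcome | exposed) = 3162/3707 = 0.85298
p₀ = P(outcome | unexposed) = 672/2292 = 0.29319
PN = (p₁ − p₀)/p₁ = (0.85298 − 0.29319) / 0.85298 ≈ 0.65627.
Attributable cases ≈ PN × (exposed cases) = 0.65627 × 3162 ≈ 2075.13.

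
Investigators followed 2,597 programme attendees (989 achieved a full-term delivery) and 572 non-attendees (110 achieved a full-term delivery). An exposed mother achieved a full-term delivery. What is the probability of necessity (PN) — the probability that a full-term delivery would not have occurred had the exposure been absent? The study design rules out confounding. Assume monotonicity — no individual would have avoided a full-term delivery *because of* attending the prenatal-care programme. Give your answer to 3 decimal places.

PN ≈ 0.495

p₁ = P(outcome | exposed) = 989/2597 = 0.38082
p₀ = P(outcome | unexposed) = 110/572 = 0.19231
Under exogeneity and monotonicity, PN = (p₁ − p₀) / p₁.
PN = (0.38082 − 0.19231) / 0.38082 = 0.18852 / 0.38082 ≈ 0.4950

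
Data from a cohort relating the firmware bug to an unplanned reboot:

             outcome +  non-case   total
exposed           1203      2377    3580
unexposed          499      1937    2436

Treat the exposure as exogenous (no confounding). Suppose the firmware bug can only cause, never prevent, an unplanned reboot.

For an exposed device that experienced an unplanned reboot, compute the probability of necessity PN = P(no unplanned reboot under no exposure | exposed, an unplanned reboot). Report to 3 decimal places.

p₁ = P(outcome | exposed) = 1203/3580 = 0.33603
p₀ = P(outcome | unexposed) = 499/2436 = 0.20484
Under exogeneity and monotonicity, PN = (p₁ − p₀) / p₁.
PN = (0.33603 − 0.20484) / 0.33603 = 0.13119 / 0.33603 ≈ 0.3904

PN ≈ 0.390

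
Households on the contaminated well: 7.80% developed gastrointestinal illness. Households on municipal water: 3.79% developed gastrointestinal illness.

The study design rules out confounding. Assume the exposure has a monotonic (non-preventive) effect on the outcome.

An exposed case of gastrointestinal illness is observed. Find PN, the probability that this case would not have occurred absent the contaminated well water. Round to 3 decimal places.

p₁ = 0.078, p₀ = 0.0379.
Under exogeneity and monotonicity, PN = (p₁ − p₀) / p₁.
PN = (0.078 − 0.0379) / 0.078 = 0.0401 / 0.078 ≈ 0.5141

PN ≈ 0.514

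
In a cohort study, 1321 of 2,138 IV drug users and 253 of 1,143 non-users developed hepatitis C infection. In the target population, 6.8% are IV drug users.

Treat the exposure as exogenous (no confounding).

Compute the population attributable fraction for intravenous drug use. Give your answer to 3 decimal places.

PAF ≈ 0.109

p₁ = P(outcome | exposed) = 1321/2138 = 0.61787
p₀ = P(outcome | unexposed) = 253/1143 = 0.22135
Overall risk P(Y=1) = π·p₁ + (1−π)·p₀ = 0.068×0.61787 + 0.932×0.22135 = 0.24831.
Under exogeneity, PAF = [P(Y=1) − p₀] / P(Y=1).
PAF = (0.24831 − 0.22135) / 0.24831 ≈ 0.1086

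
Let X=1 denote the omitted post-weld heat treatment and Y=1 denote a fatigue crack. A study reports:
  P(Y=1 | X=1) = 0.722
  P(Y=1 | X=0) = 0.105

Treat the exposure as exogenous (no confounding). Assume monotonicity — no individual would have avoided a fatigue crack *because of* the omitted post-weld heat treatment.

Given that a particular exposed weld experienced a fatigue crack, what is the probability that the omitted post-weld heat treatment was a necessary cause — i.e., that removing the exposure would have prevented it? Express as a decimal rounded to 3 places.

PN ≈ 0.855

Let p₁ = 0.722, p₀ = 0.105.
Under exogeneity and monotonicity, PN = (p₁ − p₀) / p₁.
PN = (0.722 − 0.105) / 0.722 = 0.617 / 0.722 ≈ 0.8546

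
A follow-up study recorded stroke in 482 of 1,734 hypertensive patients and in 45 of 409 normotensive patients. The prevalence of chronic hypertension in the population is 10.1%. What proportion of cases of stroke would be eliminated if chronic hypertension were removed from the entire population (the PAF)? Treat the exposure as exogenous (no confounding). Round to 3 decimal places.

p₁ = P(outcome | exposed) = 482/1734 = 0.27797
p₀ = P(outcome | unexposed) = 45/409 = 0.11002
Overall risk P(Y=1) = π·p₁ + (1−π)·p₀ = 0.101×0.27797 + 0.899×0.11002 = 0.12699.
Under exogeneity, PAF = [P(Y=1) − p₀] / P(Y=1).
PAF = (0.12699 − 0.11002) / 0.12699 ≈ 0.1336

PAF ≈ 0.134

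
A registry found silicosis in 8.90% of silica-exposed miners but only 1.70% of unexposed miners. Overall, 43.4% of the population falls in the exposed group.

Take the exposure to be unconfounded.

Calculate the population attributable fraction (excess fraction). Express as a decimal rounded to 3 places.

p₁ = 0.089, p₀ = 0.017.
Overall risk P(Y=1) = π·p₁ + (1−π)·p₀ = 0.434×0.089 + 0.566×0.017 = 0.048248.
Under exogeneity, PAF = [P(Y=1) − p₀] / P(Y=1).
PAF = (0.048248 − 0.017) / 0.048248 ≈ 0.6477

PAF ≈ 0.648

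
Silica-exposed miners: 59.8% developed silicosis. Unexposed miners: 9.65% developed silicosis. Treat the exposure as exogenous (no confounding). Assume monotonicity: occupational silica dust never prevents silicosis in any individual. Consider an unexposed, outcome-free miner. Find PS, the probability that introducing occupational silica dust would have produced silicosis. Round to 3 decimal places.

p₁ = 0.598, p₀ = 0.0965.
Under exogeneity and monotonicity, PS = (p₁ − p₀) / (1 − p₀).
PS = (0.598 − 0.0965) / (1 − 0.0965) = 0.5015 / 0.9035 ≈ 0.5551

PS ≈ 0.555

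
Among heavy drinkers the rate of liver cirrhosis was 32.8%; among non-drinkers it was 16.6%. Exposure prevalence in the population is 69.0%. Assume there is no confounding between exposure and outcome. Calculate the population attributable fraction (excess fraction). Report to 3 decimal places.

PAF ≈ 0.402

p₁ = 0.328, p₀ = 0.166.
Overall risk P(Y=1) = π·p₁ + (1−π)·p₀ = 0.69×0.328 + 0.31×0.166 = 0.27778.
Under exogeneity, PAF = [P(Y=1) − p₀] / P(Y=1).
PAF = (0.27778 − 0.166) / 0.27778 ≈ 0.4024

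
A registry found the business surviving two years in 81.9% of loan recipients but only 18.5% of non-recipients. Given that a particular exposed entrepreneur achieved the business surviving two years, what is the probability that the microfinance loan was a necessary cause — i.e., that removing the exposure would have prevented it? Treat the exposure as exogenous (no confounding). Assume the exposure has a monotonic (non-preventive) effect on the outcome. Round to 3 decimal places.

p₁ = 0.819, p₀ = 0.185.
Under exogeneity and monotonicity, PN = (p₁ − p₀) / p₁.
PN = (0.819 − 0.185) / 0.819 = 0.634 / 0.819 ≈ 0.7741

PN ≈ 0.774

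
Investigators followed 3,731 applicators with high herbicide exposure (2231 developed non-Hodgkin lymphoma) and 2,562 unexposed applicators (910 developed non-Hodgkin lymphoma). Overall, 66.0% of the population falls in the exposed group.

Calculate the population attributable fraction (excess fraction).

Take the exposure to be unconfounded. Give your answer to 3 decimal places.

PAF ≈ 0.311

p₁ = P(outcome | exposed) = 2231/3731 = 0.59796
p₀ = P(outcome | unexposed) = 910/2562 = 0.35519
Overall risk P(Y=1) = π·p₁ + (1−π)·p₀ = 0.66×0.59796 + 0.34×0.35519 = 0.51542.
Under exogeneity, PAF = [P(Y=1) − p₀] / P(Y=1).
PAF = (0.51542 − 0.35519) / 0.51542 ≈ 0.3109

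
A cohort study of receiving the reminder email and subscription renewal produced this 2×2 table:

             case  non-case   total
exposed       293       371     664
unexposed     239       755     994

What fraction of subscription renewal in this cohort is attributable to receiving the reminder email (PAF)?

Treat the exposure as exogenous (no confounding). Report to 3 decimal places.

p₁ = P(outcome | exposed) = 293/664 = 0.44127
p₀ = P(outcome | unexposed) = 239/994 = 0.24044
Exposure prevalence π = 664/1658 = 0.40048; overall risk P(Y=1) = 0.32087.
Under exogeneity, PAF = [P(Y=1) − p₀]/P(Y=1).
PAF = (0.32087 − 0.24044) / 0.32087 ≈ 0.2507

PAF ≈ 0.251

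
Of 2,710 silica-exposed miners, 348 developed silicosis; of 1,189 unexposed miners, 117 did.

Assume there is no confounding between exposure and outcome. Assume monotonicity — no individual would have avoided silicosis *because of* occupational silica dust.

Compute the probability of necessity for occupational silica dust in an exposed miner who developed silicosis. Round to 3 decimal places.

PN ≈ 0.234

p₁ = P(outcome | exposed) = 348/2710 = 0.12841
p₀ = P(outcome | unexposed) = 117/1189 = 0.098402
Under exogeneity and monotonicity, PN = (p₁ − p₀) / p₁.
PN = (0.12841 − 0.098402) / 0.12841 = 0.030011 / 0.12841 ≈ 0.2337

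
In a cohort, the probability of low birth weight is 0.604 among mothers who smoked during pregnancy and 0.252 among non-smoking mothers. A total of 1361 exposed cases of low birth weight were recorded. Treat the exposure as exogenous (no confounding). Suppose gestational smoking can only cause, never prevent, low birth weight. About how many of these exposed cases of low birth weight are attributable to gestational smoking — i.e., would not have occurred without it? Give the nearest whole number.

about 793 cases

Let p₁ = 0.604, p₀ = 0.252.
PN = (p₁ − p₀)/p₁ = (0.604 − 0.252) / 0.604 ≈ 0.58278.
Attributable cases ≈ PN × (exposed cases) = 0.58278 × 1361 ≈ 793.17.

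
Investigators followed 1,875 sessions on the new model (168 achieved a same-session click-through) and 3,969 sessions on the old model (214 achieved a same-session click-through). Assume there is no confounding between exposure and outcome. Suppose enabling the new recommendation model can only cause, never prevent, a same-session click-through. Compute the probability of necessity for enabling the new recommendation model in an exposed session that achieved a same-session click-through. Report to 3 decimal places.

p₁ = P(outcome | exposed) = 168/1875 = 0.0896
p₀ = P(outcome | unexposed) = 214/3969 = 0.053918
Under exogeneity and monotonicity, PN = (p₁ − p₀) / p₁.
PN = (0.0896 − 0.053918) / 0.0896 = 0.035682 / 0.0896 ≈ 0.3982

PN ≈ 0.398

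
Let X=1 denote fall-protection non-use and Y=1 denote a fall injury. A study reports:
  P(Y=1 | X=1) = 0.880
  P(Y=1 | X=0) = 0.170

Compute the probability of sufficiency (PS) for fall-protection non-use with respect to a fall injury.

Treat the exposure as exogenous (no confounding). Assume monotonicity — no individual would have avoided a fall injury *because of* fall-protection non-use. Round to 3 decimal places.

Let p₁ = 0.88, p₀ = 0.17.
Under exogeneity and monotonicity, PS = (p₁ − p₀) / (1 − p₀).
PS = (0.88 − 0.17) / (1 − 0.17) = 0.71 / 0.83 ≈ 0.8554

PS ≈ 0.855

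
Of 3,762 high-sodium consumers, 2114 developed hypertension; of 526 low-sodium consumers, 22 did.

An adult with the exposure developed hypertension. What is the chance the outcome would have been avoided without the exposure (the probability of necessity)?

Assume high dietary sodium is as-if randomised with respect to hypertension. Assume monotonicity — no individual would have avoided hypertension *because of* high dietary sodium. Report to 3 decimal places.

PN ≈ 0.926

p₁ = P(outcome | exposed) = 2114/3762 = 0.56194
p₀ = P(outcome | unexposed) = 22/526 = 0.041825
Under exogeneity and monotonicity, PN = (p₁ − p₀) / p₁.
PN = (0.56194 − 0.041825) / 0.56194 = 0.52011 / 0.56194 ≈ 0.9256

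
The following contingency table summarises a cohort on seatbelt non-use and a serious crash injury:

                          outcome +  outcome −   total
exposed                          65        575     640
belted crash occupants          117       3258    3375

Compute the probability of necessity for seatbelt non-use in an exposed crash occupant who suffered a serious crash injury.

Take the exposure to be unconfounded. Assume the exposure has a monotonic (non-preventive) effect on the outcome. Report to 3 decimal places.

PN ≈ 0.659

p₁ = P(outcome | exposed) = 65/640 = 0.10156
p₀ = P(outcome | unexposed) = 117/3375 = 0.034667
Under exogeneity and monotonicity, PN = (p₁ − p₀) / p₁.
PN = (0.10156 − 0.034667) / 0.10156 = 0.066896 / 0.10156 ≈ 0.6587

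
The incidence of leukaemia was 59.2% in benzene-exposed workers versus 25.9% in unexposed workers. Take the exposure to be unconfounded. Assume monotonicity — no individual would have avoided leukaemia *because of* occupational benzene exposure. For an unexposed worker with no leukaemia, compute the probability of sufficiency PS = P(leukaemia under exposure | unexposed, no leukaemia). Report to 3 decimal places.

p₁ = 0.592, p₀ = 0.259.
Under exogeneity and monotonicity, PS = (p₁ − p₀) / (1 − p₀).
PS = (0.592 − 0.259) / (1 − 0.259) = 0.333 / 0.741 ≈ 0.4494

PS ≈ 0.449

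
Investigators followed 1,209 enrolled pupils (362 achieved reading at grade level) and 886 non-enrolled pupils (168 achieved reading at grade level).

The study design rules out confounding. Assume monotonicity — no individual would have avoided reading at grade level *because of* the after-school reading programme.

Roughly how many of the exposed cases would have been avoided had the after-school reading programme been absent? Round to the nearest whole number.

about 133 cases

p₁ = P(outcome | exposed) = 362/1209 = 0.29942
p₀ = P(outcome | unexposed) = 168/886 = 0.18962
PN = (p₁ − p₀)/p₁ = (0.29942 − 0.18962) / 0.29942 ≈ 0.36672.
Attributable cases ≈ PN × (exposed cases) = 0.36672 × 362 ≈ 132.75.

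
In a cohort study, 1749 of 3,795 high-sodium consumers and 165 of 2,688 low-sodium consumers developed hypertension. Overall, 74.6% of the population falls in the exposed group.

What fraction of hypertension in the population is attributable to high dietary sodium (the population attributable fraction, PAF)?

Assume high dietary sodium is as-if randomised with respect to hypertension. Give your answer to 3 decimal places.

PAF ≈ 0.829

p₁ = P(outcome | exposed) = 1749/3795 = 0.46087
p₀ = P(outcome | unexposed) = 165/2688 = 0.061384
Overall risk P(Y=1) = π·p₁ + (1−π)·p₀ = 0.746×0.46087 + 0.254×0.061384 = 0.3594.
Under exogeneity, PAF = [P(Y=1) − p₀] / P(Y=1).
PAF = (0.3594 − 0.061384) / 0.3594 ≈ 0.8292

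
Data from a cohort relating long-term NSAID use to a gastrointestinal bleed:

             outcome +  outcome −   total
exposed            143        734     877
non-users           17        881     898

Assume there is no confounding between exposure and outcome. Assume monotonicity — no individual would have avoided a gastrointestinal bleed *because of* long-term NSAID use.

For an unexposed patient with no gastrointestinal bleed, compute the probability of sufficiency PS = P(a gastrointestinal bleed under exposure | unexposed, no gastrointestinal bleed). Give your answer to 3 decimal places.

PS ≈ 0.147

p₁ = P(outcome | exposed) = 143/877 = 0.16306
p₀ = P(outcome | unexposed) = 17/898 = 0.018931
Under exogeneity and monotonicity, PS = (p₁ − p₀) / (1 − p₀).
PS = (0.16306 − 0.018931) / (1 − 0.018931) = 0.14412 / 0.98107 ≈ 0.1469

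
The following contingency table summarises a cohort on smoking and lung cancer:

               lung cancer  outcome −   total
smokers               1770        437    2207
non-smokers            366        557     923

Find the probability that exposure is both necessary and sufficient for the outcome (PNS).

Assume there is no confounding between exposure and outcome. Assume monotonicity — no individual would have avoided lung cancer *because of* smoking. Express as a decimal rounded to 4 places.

PNS ≈ 0.4055

p₁ = P(outcome | exposed) = 1770/2207 = 0.80199
p₀ = P(outcome | unexposed) = 366/923 = 0.39653
Under exogeneity and monotonicity, PNS = p₁ − p₀.
PNS = 0.80199 − 0.39653 = 0.40546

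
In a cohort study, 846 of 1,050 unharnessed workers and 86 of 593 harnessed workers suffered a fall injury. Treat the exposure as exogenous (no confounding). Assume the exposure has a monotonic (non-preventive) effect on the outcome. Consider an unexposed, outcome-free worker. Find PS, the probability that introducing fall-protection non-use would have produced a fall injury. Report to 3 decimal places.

p₁ = P(outcome | exposed) = 846/1050 = 0.80571
p₀ = P(outcome | unexposed) = 86/593 = 0.14503
Under exogeneity and monotonicity, PS = (p₁ − p₀) / (1 − p₀).
PS = (0.80571 − 0.14503) / (1 − 0.14503) = 0.66069 / 0.85497 ≈ 0.7728

PS ≈ 0.773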